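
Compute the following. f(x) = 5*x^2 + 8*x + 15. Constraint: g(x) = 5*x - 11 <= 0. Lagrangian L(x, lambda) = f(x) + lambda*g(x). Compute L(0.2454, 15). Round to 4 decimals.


Step 1: Evaluate f(x).
f(0.2454) = 5*0.2454^2 + 8*0.2454 + 15 = 17.2643
Step 2: Evaluate g(x).
g(0.2454) = 5*0.2454 - 11 = -9.773
Step 3: Compute Lagrangian.
L = 17.2643 + 15*-9.773 = -129.3307


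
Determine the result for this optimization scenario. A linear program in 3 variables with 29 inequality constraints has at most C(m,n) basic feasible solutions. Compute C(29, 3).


Each vertex corresponds to some choice of n active constraints out of m, so the number of vertices is at most C(m, n) = m! / (n!(m-n)!).
m = 29, n = 3
Numerator: 29 * 28 * 27
Denominator: 3! = 6
C(29, 3) = 3654


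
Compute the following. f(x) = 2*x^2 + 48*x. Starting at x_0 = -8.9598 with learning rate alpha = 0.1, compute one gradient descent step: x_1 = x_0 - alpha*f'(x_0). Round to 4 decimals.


We compute the gradient at x_0 and apply the update.
f'(x) = 4*x + 48
f'(-8.9598) = 4*-8.9598 + 48 = 12.1608
x_1 = -8.9598 - 0.1*12.1608 = -10.1759


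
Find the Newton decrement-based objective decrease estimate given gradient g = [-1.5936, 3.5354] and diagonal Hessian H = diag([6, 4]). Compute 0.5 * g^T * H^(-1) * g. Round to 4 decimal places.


Step 1: H is diagonal, so H^(-1) * g = [-0.2656, 0.8839].
Step 2: g^T H^(-1) g = sum_i g_i^2 / H_ii
  = (-1.5936)^2/6 + (3.5354)^2/4
  = 0.4233 + 3.1248 = 3.548
Step 3: Objective decrease = 0.5 * g^T H^(-1) g = 1.774


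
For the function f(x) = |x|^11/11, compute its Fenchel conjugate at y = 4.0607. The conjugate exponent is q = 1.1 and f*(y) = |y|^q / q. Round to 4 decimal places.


The conjugate exponent q satisfies 1/p + 1/q = 1.
p = 11, so q = 11/(11 - 1) = 1.1
|y|^q = 4.0607^1.1 = 4.6715
f*(4.0607) = 4.6715 / 1.1 = 4.2469


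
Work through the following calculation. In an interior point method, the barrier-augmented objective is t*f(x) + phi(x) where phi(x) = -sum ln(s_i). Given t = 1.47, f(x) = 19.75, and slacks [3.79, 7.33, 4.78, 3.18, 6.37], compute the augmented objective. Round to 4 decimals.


Step 1: Compute log-barrier.
ln values: [1.3324, 1.992, 1.5644, 1.1569, 1.8516]
phi = -(1.3324 + 1.992 + 1.5644 + 1.1569 + 1.8516) = -7.8973
Step 2: Compute augmented objective.
t*f(x) = 1.47*19.75 = 29.0325
Total = 29.0325 - 7.8973 = 21.1352


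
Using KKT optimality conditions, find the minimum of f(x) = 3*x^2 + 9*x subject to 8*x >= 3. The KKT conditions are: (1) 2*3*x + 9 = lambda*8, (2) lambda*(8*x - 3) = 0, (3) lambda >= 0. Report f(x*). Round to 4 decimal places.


Step 1: Try lambda = 0 (constraint inactive).
x_unc = -9/(2*3) = -1.5
Check: 8*-1.5 = -12.0 < 3 -- violated!
Step 2: Constraint must be active: 8*x = 3
x* = 3/8 = 0.375
lambda = (2*3*0.375 + 9)/8 = 1.4063
Step 3: Compute optimal value.
f(x*) = 3*0.375^2 + 9*0.375 = 3.7969


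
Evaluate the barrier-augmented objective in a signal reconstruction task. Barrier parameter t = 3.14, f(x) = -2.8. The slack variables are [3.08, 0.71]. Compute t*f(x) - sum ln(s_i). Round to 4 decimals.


Step 1: Compute log-barrier.
ln values: [1.1249, -0.3425]
phi = -(1.1249 - 0.3425) = -0.7824
Step 2: Compute augmented objective.
t*f(x) = 3.14*-2.8 = -8.792
Total = -8.792 - 0.7824 = -9.5744


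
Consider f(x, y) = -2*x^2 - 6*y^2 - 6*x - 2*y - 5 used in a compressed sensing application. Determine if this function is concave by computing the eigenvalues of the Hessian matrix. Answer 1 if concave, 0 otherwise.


The Hessian of f(x,y) = -2*x^2 - 6*y^2 - 6*x - 2*y - 5 is:
H = [[-4, 0], [0, -12]]
Trace = -4 - 12 = -16
Determinant = -4*-12 - (0)^2 = 48
Discriminant = (-16)^2 - 4*48 = 64.0
Eigenvalues: lambda_1 = -12.0, lambda_2 = -4.0
The function is concave.

1


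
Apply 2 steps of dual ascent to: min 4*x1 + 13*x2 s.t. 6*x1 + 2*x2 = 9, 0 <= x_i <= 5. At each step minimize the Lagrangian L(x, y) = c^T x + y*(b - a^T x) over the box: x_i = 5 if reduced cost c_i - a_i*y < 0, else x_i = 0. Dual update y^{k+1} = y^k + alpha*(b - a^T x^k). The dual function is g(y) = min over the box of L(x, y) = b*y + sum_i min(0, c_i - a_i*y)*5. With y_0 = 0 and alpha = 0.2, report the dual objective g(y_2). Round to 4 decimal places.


Dual ascent for LP: min 4*x1 + 13*x2, 6*x1 + 2*x2 = 9, 0 <= x_i <= 5
Step 1: y^k = 0.0, reduced costs: (4.0, 13.0)
  x^k = (0.0, 0.0), subgradient = b - a^T x = 9.0
  y^{k+1} = 0.0 + 0.2*9.0 = 1.8
Step 2: y^k = 1.8, reduced costs: (-6.8, 9.4)
  x^k = (5.0, 0.0), subgradient = b - a^T x = -21.0
  y^{k+1} = 1.8 + 0.2*-21.0 = -2.4
Dual objective at y_2 = -2.4: reduced costs (18.4, 17.8), box minimizer x = (0.0, 0.0)
g(y_2) = b*y + (c1 - a1*y)*x1 + (c2 - a2*y)*x2 = 9*(-2.4) + 18.4*0.0 + 17.8*0.0 = -21.6 + 0.0 + 0.0 = -21.6


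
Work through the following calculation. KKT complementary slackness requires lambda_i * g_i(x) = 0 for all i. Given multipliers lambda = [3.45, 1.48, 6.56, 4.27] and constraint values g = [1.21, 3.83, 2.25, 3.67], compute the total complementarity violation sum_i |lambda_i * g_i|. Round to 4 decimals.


KKT complementary slackness check:
lambda_1 * g_1 = 3.45 * 1.21 = 4.1745
lambda_2 * g_2 = 1.48 * 3.83 = 5.6684
lambda_3 * g_3 = 6.56 * 2.25 = 14.76
lambda_4 * g_4 = 4.27 * 3.67 = 15.6709
Total violation = 4.1745 + 5.6684 + 14.76 + 15.6709 = 40.2738


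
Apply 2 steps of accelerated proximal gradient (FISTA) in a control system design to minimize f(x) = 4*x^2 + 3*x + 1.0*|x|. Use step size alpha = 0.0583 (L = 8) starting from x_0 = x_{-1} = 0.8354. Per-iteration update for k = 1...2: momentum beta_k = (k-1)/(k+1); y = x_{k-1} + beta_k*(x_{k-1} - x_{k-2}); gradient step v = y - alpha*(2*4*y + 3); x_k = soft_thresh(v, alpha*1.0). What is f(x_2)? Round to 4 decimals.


FISTA on f(x) = 4*x^2 + 3*x + 1.0*|x|
L = 8, alpha = 0.0583
Iteration 1: beta = 0.0, y = 0.8354 + 0.0*(0.8354 - 0.8354) = 0.8354
  grad(y) = 9.6832, v = y - alpha*grad = 0.2709
  prox(v) = soft_thresh(0.2709, 0.0583) = 0.2126
Iteration 2: beta = 0.3333, y = 0.2126 + 0.3333*(0.2126 - 0.8354) = 0.005
  grad(y) = 3.0397, v = y - alpha*grad = -0.1723
  prox(v) = soft_thresh(-0.1723, 0.0583) = -0.114
f(x_2) = 4*(-0.114)^2 + 3*(-0.114) + 1.0*|-0.114| = -0.176


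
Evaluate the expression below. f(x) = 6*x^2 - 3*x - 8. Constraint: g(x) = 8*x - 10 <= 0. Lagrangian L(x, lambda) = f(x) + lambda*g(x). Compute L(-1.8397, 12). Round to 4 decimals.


Step 1: Evaluate f(x).
f(-1.8397) = 6*(-1.8397)^2 - 3*(-1.8397) - 8 = 17.8261
Step 2: Evaluate g(x).
g(-1.8397) = 8*-1.8397 - 10 = -24.7176
Step 3: Compute Lagrangian.
L = 17.8261 + 12*-24.7176 = -278.7851


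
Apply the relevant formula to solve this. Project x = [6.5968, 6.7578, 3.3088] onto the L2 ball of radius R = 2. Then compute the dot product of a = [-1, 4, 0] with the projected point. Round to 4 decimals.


Step 1: Compute ||x|| (intermediates to 6 decimals).
||x|| = sqrt(6.5968^2 + 6.7578^2 + 3.3088^2) = 10.006687
Step 2: Project.
Since ||x|| > R, scale = R/||x|| = 2/10.006687 = 0.199866, proj(x) = scale * x
proj(x) = [1.318476, 1.350654, 0.661317]
Step 3: Dot product.
a^T * proj(x) = -1*1.318476 + 4*1.350654 + 0*0.661317 = 4.0841


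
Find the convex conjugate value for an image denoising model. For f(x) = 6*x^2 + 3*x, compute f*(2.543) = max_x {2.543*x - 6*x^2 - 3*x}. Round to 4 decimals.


f*(y) = sup_x {y*x - a*x^2 - b*x} = sup_x {(y-b)*x - a*x^2}
FOC: (y - b) - 2a*x = 0 => x* = (y - b)/(2a)
x* = (2.543 - 3)/(2*6) = -0.0381
f*(2.543) = (y-b)^2/(4a) = (2.543 - 3)^2/(4*6)
= 0.2088/24 = 0.0087


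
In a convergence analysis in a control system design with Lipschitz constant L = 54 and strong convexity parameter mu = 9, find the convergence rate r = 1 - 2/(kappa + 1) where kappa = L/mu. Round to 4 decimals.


Step 1: Compute the condition number.
kappa = L/mu = 54/9 = 6.0
Step 2: Compute the convergence rate.
r = 1 - 2/(kappa + 1) = 1 - 2*mu/(L + mu) = (L - mu)/(L + mu) = 45/63 = 0.7143


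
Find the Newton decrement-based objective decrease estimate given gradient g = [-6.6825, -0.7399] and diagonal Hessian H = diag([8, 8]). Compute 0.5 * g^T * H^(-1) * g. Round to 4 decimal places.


Step 1: H is diagonal, so H^(-1) * g = [-0.8353, -0.0925].
Step 2: g^T H^(-1) g = sum_i g_i^2 / H_ii
  = (-6.6825)^2/8 + (-0.7399)^2/8
  = 5.582 + 0.0684 = 5.6504
Step 3: Objective decrease = 0.5 * g^T H^(-1) g = 2.8252


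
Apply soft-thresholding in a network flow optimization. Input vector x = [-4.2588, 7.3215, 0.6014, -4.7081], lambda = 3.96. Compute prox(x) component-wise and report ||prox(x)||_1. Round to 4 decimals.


Soft-thresholding with lambda = 3.96:
prox(-4.2588) = sign(-4.2588)*max(|-4.2588| - 3.96, 0) = -0.2988
prox(7.3215) = sign(7.3215)*max(|7.3215| - 3.96, 0) = 3.3615
prox(0.6014) = sign(0.6014)*max(|0.6014| - 3.96, 0) = 0.0
prox(-4.7081) = sign(-4.7081)*max(|-4.7081| - 3.96, 0) = -0.7481
prox(x) = [-0.2988, 3.3615, 0.0, -0.7481]
||prox(x)||_1 = 0.2988 + 3.3615 + 0.0 + 0.7481 = 4.4084


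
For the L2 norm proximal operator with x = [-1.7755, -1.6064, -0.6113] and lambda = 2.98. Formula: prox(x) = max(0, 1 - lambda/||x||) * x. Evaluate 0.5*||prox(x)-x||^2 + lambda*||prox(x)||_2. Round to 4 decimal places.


Step 1: Compute ||x||.
||x|| = 2.4712
Step 2: Compute scaling factor.
scale = max(0, 1 - 2.98/2.4712) = 0.0
Step 3: prox(x) = [-0.0, -0.0, -0.0]
||prox(x)|| = 0.0
Step 4: Proximal objective.
0.5*||prox-x||^2 = 3.0533
lambda*||prox|| = 0.0
Total = 3.0533


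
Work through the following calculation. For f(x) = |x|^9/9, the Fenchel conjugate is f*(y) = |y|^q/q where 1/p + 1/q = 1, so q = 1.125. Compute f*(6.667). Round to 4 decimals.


The conjugate exponent q satisfies 1/p + 1/q = 1.
p = 9, so q = 9/(9 - 1) = 1.125
|y|^q = 6.667^1.125 = 8.4513
f*(6.667) = 8.4513 / 1.125 = 7.5122


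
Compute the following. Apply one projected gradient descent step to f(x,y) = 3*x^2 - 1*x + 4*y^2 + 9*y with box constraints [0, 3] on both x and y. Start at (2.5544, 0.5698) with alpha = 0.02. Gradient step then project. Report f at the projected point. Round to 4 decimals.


Step 1: Compute gradient at (2.5544, 0.5698).
grad_x = 2*3*2.5544 - 1 = 14.3264
grad_y = 2*4*0.5698 + 9 = 13.5584
Step 2: Gradient step.
x_raw = 2.5544 - 0.02*14.3264 = 2.2679
y_raw = 0.5698 - 0.02*13.5584 = 0.2986
Step 3: Project onto [0, 3].
x_proj = clip(2.2679) = 2.2679
y_proj = clip(0.2986) = 0.2986
Step 4: Evaluate f.
f(2.2679, 0.2986) = 16.2063


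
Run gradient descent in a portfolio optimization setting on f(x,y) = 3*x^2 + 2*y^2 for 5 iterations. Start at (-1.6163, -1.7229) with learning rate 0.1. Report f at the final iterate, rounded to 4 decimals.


Gradient descent on f(x,y) = 3*x^2 + 2*y^2.
Starting point: (-1.6163, -1.7229), alpha = 0.1
Step 1: grad_x = 2*3*-1.6163 = -9.6978, grad_y = 2*2*-1.7229 = -6.8916
  x_1 = -1.6163 - 0.1*-9.6978 = -0.6465
  y_1 = -1.7229 - 0.1*-6.8916 = -1.0337
Step 2: grad_x = 2*3*-0.6465 = -3.8791, grad_y = 2*2*-1.0337 = -4.135
  x_2 = -0.6465 - 0.1*-3.8791 = -0.2586
  y_2 = -1.0337 - 0.1*-4.135 = -0.6202
Step 3: grad_x = 2*3*-0.2586 = -1.5516, grad_y = 2*2*-0.6202 = -2.481
  x_3 = -0.2586 - 0.1*-1.5516 = -0.1034
  y_3 = -0.6202 - 0.1*-2.481 = -0.3721
Step 4: grad_x = 2*3*-0.1034 = -0.6207, grad_y = 2*2*-0.3721 = -1.4886
  x_4 = -0.1034 - 0.1*-0.6207 = -0.0414
  y_4 = -0.3721 - 0.1*-1.4886 = -0.2233
Step 5: grad_x = 2*3*-0.0414 = -0.2483, grad_y = 2*2*-0.2233 = -0.8932
  x_5 = -0.0414 - 0.1*-0.2483 = -0.0166
  y_5 = -0.2233 - 0.1*-0.8932 = -0.134
f(-0.0166, -0.134) = 3*(-0.0166)^2 + 2*(-0.134)^2 = 0.0367


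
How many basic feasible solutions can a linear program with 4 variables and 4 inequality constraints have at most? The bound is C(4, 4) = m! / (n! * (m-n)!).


Each vertex corresponds to some choice of n active constraints out of m, so the number of vertices is at most C(m, n) = m! / (n!(m-n)!).
m = 4, n = 4
Numerator: 4 * 3 * 2 * 1
Denominator: 4! = 24
C(4, 4) = 1


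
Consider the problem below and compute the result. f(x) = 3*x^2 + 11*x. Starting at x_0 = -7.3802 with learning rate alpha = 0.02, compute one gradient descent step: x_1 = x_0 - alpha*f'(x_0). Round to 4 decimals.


We compute the gradient at x_0 and apply the update.
f'(x) = 6*x + 11
f'(-7.3802) = 6*-7.3802 + 11 = -33.2812
x_1 = -7.3802 - 0.02*-33.2812 = -6.7146


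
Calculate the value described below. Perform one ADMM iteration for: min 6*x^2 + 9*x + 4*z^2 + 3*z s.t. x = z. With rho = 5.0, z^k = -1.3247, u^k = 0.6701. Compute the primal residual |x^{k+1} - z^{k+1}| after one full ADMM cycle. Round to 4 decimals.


ADMM iteration with rho = 5.0, z^k = -1.3247, u^k = 0.6701
Step 1: x-update.
Minimize 6*x^2 + 9*x + (5.0/2)*(x + 1.3247 + 0.6701)^2
FOC: (2*6 + 5.0)*x = -9 + 5.0*(-1.3247 - 0.6701)
x^{k+1} = -1.1161
Step 2: z-update.
Minimize 4*z^2 + 3*z + (5.0/2)*(-1.1161 - z + 0.6701)^2
FOC: (2*4 + 5.0)*z = -3 + 5.0*(-1.1161 + 0.6701)
z^{k+1} = -0.4023
Step 3: u-update.
u^{k+1} = 0.6701 - 1.1161 + 0.4023 = -0.0437
Step 4: Primal residual = |-1.1161 + 0.4023| = 0.7138


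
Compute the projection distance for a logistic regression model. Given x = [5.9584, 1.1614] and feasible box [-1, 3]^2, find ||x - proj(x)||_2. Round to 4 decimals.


Project each component onto [-1, 3].
clip(5.9584) = 3.0, clip(1.1614) = 1.1614
Projection = [3.0, 1.1614]
Squared diffs: [8.7521, 0.0]
Distance = sqrt(8.7521) = 2.9584


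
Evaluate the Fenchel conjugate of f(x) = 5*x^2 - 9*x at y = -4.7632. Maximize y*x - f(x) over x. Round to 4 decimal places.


f*(y) = sup_x {y*x - a*x^2 - b*x} = sup_x {(y-b)*x - a*x^2}
FOC: (y - b) - 2a*x = 0 => x* = (y - b)/(2a)
x* = (-4.7632 + 9)/(2*5) = 0.4237
f*(-4.7632) = (y-b)^2/(4a) = (-4.7632 + 9)^2/(4*5)
= 17.9505/20 = 0.8975


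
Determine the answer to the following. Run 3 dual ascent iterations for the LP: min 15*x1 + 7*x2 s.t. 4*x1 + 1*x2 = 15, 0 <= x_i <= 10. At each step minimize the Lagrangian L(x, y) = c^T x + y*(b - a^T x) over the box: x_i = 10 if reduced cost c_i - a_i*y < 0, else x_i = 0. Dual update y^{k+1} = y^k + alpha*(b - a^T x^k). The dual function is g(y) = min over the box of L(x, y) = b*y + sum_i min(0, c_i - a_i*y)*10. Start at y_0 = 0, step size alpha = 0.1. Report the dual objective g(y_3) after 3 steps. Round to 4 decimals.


Dual ascent for LP: min 15*x1 + 7*x2, 4*x1 + 1*x2 = 15, 0 <= x_i <= 10
Step 1: y^k = 0.0, reduced costs: (15.0, 7.0)
  x^k = (0.0, 0.0), subgradient = b - a^T x = 15.0
  y^{k+1} = 0.0 + 0.1*15.0 = 1.5
Step 2: y^k = 1.5, reduced costs: (9.0, 5.5)
  x^k = (0.0, 0.0), subgradient = b - a^T x = 15.0
  y^{k+1} = 1.5 + 0.1*15.0 = 3.0
Step 3: y^k = 3.0, reduced costs: (3.0, 4.0)
  x^k = (0.0, 0.0), subgradient = b - a^T x = 15.0
  y^{k+1} = 3.0 + 0.1*15.0 = 4.5
Dual objective at y_3 = 4.5: reduced costs (-3.0, 2.5), box minimizer x = (10.0, 0.0)
g(y_3) = b*y + (c1 - a1*y)*x1 + (c2 - a2*y)*x2 = 15*4.5 + (-3.0)*10.0 + 2.5*0.0 = 67.5 - 30.0 + 0.0 = 37.5


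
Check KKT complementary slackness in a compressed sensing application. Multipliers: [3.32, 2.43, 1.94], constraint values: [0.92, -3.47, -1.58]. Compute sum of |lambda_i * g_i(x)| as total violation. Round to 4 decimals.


KKT complementary slackness check:
lambda_1 * g_1 = 3.32 * 0.92 = 3.0544
lambda_2 * g_2 = 2.43 * -3.47 = -8.4321
lambda_3 * g_3 = 1.94 * -1.58 = -3.0652
Total violation = 3.0544 + 8.4321 + 3.0652 = 14.5517


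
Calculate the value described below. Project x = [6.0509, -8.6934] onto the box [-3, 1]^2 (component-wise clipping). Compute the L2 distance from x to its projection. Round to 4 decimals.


Project each component onto [-3, 1].
clip(6.0509) = 1.0, clip(-8.6934) = -3.0
Projection = [1.0, -3.0]
Squared diffs: [25.5116, 32.4148]
Distance = sqrt(57.9264) = 7.6109


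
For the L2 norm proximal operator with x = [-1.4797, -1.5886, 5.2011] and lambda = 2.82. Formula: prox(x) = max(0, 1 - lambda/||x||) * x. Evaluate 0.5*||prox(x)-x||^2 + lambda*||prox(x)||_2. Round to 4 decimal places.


Step 1: Compute ||x||.
||x|| = 5.636
Step 2: Compute scaling factor.
scale = max(0, 1 - 2.82/5.636) = 0.4996
Step 3: prox(x) = [-0.7393, -0.7937, 2.5987]
||prox(x)|| = 2.816
Step 4: Proximal objective.
0.5*||prox-x||^2 = 3.9762
lambda*||prox|| = 7.9411
Total = 11.9173


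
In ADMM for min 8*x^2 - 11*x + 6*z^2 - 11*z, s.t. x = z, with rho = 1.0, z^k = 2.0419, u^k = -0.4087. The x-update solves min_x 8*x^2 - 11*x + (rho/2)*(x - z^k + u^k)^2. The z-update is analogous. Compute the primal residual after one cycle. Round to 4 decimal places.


ADMM iteration with rho = 1.0, z^k = 2.0419, u^k = -0.4087
Step 1: x-update.
Minimize 8*x^2 - 11*x + (1.0/2)*(x - 2.0419 - 0.4087)^2
FOC: (2*8 + 1.0)*x = 11 + 1.0*(2.0419 + 0.4087)
x^{k+1} = 0.7912
Step 2: z-update.
Minimize 6*z^2 - 11*z + (1.0/2)*(0.7912 - z - 0.4087)^2
FOC: (2*6 + 1.0)*z = 11 + 1.0*(0.7912 - 0.4087)
z^{k+1} = 0.8756
Step 3: u-update.
u^{k+1} = -0.4087 + 0.7912 - 0.8756 = -0.4931
Step 4: Primal residual = |0.7912 - 0.8756| = 0.0844


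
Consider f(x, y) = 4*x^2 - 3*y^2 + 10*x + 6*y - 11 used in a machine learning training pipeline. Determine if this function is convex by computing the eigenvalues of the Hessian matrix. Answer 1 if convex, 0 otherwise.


The Hessian of f(x,y) = 4*x^2 - 3*y^2 + 10*x + 6*y - 11 is:
H = [[8, 0], [0, -6]]
Trace = 8 - 6 = 2
Determinant = 8*-6 - (0)^2 = -48
Discriminant = (2)^2 - 4*-48 = 196.0
Eigenvalues: lambda_1 = -6.0, lambda_2 = 8.0
The function is not convex.

0


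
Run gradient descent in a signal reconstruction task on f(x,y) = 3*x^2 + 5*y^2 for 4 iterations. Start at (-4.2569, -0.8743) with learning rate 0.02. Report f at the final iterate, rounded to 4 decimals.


Gradient descent on f(x,y) = 3*x^2 + 5*y^2.
Starting point: (-4.2569, -0.8743), alpha = 0.02
Step 1: grad_x = 2*3*-4.2569 = -25.5414, grad_y = 2*5*-0.8743 = -8.743
  x_1 = -4.2569 - 0.02*-25.5414 = -3.7461
  y_1 = -0.8743 - 0.02*-8.743 = -0.6994
Step 2: grad_x = 2*3*-3.7461 = -22.4764, grad_y = 2*5*-0.6994 = -6.9944
  x_2 = -3.7461 - 0.02*-22.4764 = -3.2965
  y_2 = -0.6994 - 0.02*-6.9944 = -0.5596
Step 3: grad_x = 2*3*-3.2965 = -19.7793, grad_y = 2*5*-0.5596 = -5.5955
  x_3 = -3.2965 - 0.02*-19.7793 = -2.901
  y_3 = -0.5596 - 0.02*-5.5955 = -0.4476
Step 4: grad_x = 2*3*-2.901 = -17.4057, grad_y = 2*5*-0.4476 = -4.4764
  x_4 = -2.901 - 0.02*-17.4057 = -2.5528
  y_4 = -0.4476 - 0.02*-4.4764 = -0.3581
f(-2.5528, -0.3581) = 3*(-2.5528)^2 + 5*(-0.3581)^2 = 20.1923


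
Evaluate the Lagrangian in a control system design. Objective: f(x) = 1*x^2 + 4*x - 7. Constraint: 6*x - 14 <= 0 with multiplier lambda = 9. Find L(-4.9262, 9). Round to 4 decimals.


Step 1: Evaluate f(x).
f(-4.9262) = 1*(-4.9262)^2 + 4*(-4.9262) - 7 = -2.4374
Step 2: Evaluate g(x).
g(-4.9262) = 6*-4.9262 - 14 = -43.5572
Step 3: Compute Lagrangian.
L = -2.4374 + 9*-43.5572 = -394.4522


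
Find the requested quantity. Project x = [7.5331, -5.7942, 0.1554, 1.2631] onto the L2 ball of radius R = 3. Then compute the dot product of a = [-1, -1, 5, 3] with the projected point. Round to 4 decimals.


Step 1: Compute ||x|| (intermediates to 6 decimals).
||x|| = sqrt(7.5331^2 + (-5.7942)^2 + 0.1554^2 + 1.2631^2) = 9.588531
Step 2: Project.
Since ||x|| > R, scale = R/||x|| = 3/9.588531 = 0.312874, proj(x) = scale * x
proj(x) = [2.356911, -1.812855, 0.048621, 0.395191]
Step 3: Dot product.
a^T * proj(x) = -1*2.356911 - 1*(-1.812855) + 5*0.048621 + 3*0.395191 = 0.8846


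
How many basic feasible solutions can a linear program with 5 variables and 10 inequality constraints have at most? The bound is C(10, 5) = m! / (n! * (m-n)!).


Each vertex corresponds to some choice of n active constraints out of m, so the number of vertices is at most C(m, n) = m! / (n!(m-n)!).
m = 10, n = 5
Numerator: 10 * 9 * 8 * 7 * 6
Denominator: 5! = 120
C(10, 5) = 252


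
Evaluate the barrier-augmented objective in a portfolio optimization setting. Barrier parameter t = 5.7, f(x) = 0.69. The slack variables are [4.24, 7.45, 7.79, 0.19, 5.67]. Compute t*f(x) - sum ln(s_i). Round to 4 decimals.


Step 1: Compute log-barrier.
ln values: [1.4446, 2.0082, 2.0528, -1.6607, 1.7352]
phi = -(1.4446 + 2.0082 + 2.0528 - 1.6607 + 1.7352) = -5.5801
Step 2: Compute augmented objective.
t*f(x) = 5.7*0.69 = 3.933
Total = 3.933 - 5.5801 = -1.6471


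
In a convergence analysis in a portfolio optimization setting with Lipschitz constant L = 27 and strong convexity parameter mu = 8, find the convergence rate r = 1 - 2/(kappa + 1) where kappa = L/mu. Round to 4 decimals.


Step 1: Compute the condition number.
kappa = L/mu = 27/8 = 3.375
Step 2: Compute the convergence rate.
r = 1 - 2/(kappa + 1) = 1 - 2*mu/(L + mu) = (L - mu)/(L + mu) = 19/35 = 0.5429


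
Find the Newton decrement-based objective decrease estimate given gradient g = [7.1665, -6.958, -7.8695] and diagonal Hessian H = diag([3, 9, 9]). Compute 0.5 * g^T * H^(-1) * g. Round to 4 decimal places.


Step 1: H is diagonal, so H^(-1) * g = [2.3888, -0.7731, -0.8744].
Step 2: g^T H^(-1) g = sum_i g_i^2 / H_ii
  = (7.1665)^2/3 + (-6.958)^2/9 + (-7.8695)^2/9
  = 17.1196 + 5.3793 + 6.881 = 29.3799
Step 3: Objective decrease = 0.5 * g^T H^(-1) g = 14.6899


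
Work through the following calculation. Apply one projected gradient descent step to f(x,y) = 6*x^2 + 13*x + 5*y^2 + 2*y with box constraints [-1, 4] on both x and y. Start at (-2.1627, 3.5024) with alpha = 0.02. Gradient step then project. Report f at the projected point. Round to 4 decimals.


Step 1: Compute gradient at (-2.1627, 3.5024).
grad_x = 2*6*-2.1627 + 13 = -12.9524
grad_y = 2*5*3.5024 + 2 = 37.024
Step 2: Gradient step.
x_raw = -2.1627 - 0.02*-12.9524 = -1.9037
y_raw = 3.5024 - 0.02*37.024 = 2.7619
Step 3: Project onto [-1, 4].
x_proj = clip(-1.9037) = -1.0
y_proj = clip(2.7619) = 2.7619
Step 4: Evaluate f.
f(-1.0, 2.7619) = 36.6649


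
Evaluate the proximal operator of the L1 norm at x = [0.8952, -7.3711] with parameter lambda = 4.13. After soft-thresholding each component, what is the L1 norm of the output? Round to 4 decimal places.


Soft-thresholding with lambda = 4.13:
prox(0.8952) = sign(0.8952)*max(|0.8952| - 4.13, 0) = 0.0
prox(-7.3711) = sign(-7.3711)*max(|-7.3711| - 4.13, 0) = -3.2411
prox(x) = [0.0, -3.2411]
||prox(x)||_1 = 0.0 + 3.2411 = 3.2411


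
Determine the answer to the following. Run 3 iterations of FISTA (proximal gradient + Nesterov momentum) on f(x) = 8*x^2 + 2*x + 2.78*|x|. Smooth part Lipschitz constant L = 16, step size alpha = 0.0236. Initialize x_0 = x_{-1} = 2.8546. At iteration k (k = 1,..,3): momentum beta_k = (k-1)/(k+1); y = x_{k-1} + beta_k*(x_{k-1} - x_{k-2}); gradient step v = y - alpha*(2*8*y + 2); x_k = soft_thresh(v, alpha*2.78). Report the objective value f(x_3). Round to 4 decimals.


FISTA on f(x) = 8*x^2 + 2*x + 2.78*|x|
L = 16, alpha = 0.0236
Iteration 1: beta = 0.0, y = 2.8546 + 0.0*(2.8546 - 2.8546) = 2.8546
  grad(y) = 47.6736, v = y - alpha*grad = 1.7295
  prox(v) = soft_thresh(1.7295, 0.0656) = 1.6639
Iteration 2: beta = 0.3333, y = 1.6639 + 0.3333*(1.6639 - 2.8546) = 1.267
  grad(y) = 22.2719, v = y - alpha*grad = 0.7414
  prox(v) = soft_thresh(0.7414, 0.0656) = 0.6758
Iteration 3: beta = 0.5, y = 0.6758 + 0.5*(0.6758 - 1.6639) = 0.1817
  grad(y) = 4.9073, v = y - alpha*grad = 0.0659
  prox(v) = soft_thresh(0.0659, 0.0656) = 0.0003
f(x_3) = 8*0.0003^2 + 2*0.0003 + 2.78*|0.0003| = 0.0014


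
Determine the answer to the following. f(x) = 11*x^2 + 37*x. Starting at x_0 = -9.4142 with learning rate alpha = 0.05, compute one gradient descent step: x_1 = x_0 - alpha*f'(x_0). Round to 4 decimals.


We compute the gradient at x_0 and apply the update.
f'(x) = 22*x + 37
f'(-9.4142) = 22*-9.4142 + 37 = -170.1124
x_1 = -9.4142 - 0.05*-170.1124 = -0.9086


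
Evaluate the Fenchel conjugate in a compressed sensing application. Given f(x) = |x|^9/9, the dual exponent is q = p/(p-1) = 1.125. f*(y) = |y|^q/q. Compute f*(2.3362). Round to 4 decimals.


The conjugate exponent q satisfies 1/p + 1/q = 1.
p = 9, so q = 9/(9 - 1) = 1.125
|y|^q = 2.3362^1.125 = 2.5976
f*(2.3362) = 2.5976 / 1.125 = 2.309


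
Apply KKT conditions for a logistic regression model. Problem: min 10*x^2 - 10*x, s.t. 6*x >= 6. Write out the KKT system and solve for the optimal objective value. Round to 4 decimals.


Step 1: Try lambda = 0 (constraint inactive).
x_unc = 10/(2*10) = 0.5
Check: 6*0.5 = 3.0 < 6 -- violated!
Step 2: Constraint must be active: 6*x = 6
x* = 6/6 = 1.0
lambda = (2*10*1.0 - 10)/6 = 1.6667
Step 3: Compute optimal value.
f(x*) = 10*1.0^2 - 10*1.0 = 0.0


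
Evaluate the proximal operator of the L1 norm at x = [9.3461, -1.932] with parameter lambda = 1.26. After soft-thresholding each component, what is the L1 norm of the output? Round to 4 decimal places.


Soft-thresholding with lambda = 1.26:
prox(9.3461) = sign(9.3461)*max(|9.3461| - 1.26, 0) = 8.0861
prox(-1.932) = sign(-1.932)*max(|-1.932| - 1.26, 0) = -0.672
prox(x) = [8.0861, -0.672]
||prox(x)||_1 = 8.0861 + 0.672 = 8.7581


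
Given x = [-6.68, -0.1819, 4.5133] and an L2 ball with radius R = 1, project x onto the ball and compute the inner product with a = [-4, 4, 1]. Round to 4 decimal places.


Step 1: Compute ||x|| (intermediates to 6 decimals).
||x|| = sqrt((-6.68)^2 + (-0.1819)^2 + 4.5133^2) = 8.063831
Step 2: Project.
Since ||x|| > R, scale = R/||x|| = 1/8.063831 = 0.124011, proj(x) = scale * x
proj(x) = [-0.828393, -0.022558, 0.559699]
Step 3: Dot product.
a^T * proj(x) = -4*(-0.828393) + 4*(-0.022558) + 1*0.559699 = 3.783


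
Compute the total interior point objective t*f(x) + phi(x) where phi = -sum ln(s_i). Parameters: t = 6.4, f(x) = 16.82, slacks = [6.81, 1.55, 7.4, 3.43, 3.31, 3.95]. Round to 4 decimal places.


Step 1: Compute log-barrier.
ln values: [1.9184, 0.4383, 2.0015, 1.2326, 1.1969, 1.3737]
phi = -(1.9184 + 0.4383 + 2.0015 + 1.2326 + 1.1969 + 1.3737) = -8.1614
Step 2: Compute augmented objective.
t*f(x) = 6.4*16.82 = 107.648
Total = 107.648 - 8.1614 = 99.4866


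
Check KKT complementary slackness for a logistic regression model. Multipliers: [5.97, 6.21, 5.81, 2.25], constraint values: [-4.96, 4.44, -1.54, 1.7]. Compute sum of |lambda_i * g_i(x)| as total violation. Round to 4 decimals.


KKT complementary slackness check:
lambda_1 * g_1 = 5.97 * -4.96 = -29.6112
lambda_2 * g_2 = 6.21 * 4.44 = 27.5724
lambda_3 * g_3 = 5.81 * -1.54 = -8.9474
lambda_4 * g_4 = 2.25 * 1.7 = 3.825
Total violation = 29.6112 + 27.5724 + 8.9474 + 3.825 = 69.956


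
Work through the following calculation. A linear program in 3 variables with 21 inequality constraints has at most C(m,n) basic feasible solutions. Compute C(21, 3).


Each vertex corresponds to some choice of n active constraints out of m, so the number of vertices is at most C(m, n) = m! / (n!(m-n)!).
m = 21, n = 3
Numerator: 21 * 20 * 19
Denominator: 3! = 6
C(21, 3) = 1330


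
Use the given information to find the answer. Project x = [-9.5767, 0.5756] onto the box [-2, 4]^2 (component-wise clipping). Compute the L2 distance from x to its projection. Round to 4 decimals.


Project each component onto [-2, 4].
clip(-9.5767) = -2.0, clip(0.5756) = 0.5756
Projection = [-2.0, 0.5756]
Squared diffs: [57.4064, 0.0]
Distance = sqrt(57.4064) = 7.5767


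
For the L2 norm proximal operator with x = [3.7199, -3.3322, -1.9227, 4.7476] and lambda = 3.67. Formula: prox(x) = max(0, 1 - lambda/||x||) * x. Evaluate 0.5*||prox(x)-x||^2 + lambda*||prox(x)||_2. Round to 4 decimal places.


Step 1: Compute ||x||.
||x|| = 7.1539
Step 2: Compute scaling factor.
scale = max(0, 1 - 3.67/7.1539) = 0.487
Step 3: prox(x) = [1.8116, -1.6227, -0.9363, 2.312]
||prox(x)|| = 3.4839
Step 4: Proximal objective.
0.5*||prox-x||^2 = 6.7345
lambda*||prox|| = 12.7859
Total = 19.5202


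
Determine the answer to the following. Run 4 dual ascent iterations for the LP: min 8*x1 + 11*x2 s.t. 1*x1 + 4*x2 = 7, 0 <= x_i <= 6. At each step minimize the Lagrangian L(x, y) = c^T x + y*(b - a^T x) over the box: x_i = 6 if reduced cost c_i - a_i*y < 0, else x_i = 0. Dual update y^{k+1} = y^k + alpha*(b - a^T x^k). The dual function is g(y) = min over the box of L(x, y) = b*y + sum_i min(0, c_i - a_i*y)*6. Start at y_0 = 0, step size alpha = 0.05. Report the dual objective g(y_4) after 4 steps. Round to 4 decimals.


Dual ascent for LP: min 8*x1 + 11*x2, 1*x1 + 4*x2 = 7, 0 <= x_i <= 6
Step 1: y^k = 0.0, reduced costs: (8.0, 11.0)
  x^k = (0.0, 0.0), subgradient = b - a^T x = 7.0
  y^{k+1} = 0.0 + 0.05*7.0 = 0.35
Step 2: y^k = 0.35, reduced costs: (7.65, 9.6)
  x^k = (0.0, 0.0), subgradient = b - a^T x = 7.0
  y^{k+1} = 0.35 + 0.05*7.0 = 0.7
Step 3: y^k = 0.7, reduced costs: (7.3, 8.2)
  x^k = (0.0, 0.0), subgradient = b - a^T x = 7.0
  y^{k+1} = 0.7 + 0.05*7.0 = 1.05
Step 4: y^k = 1.05, reduced costs: (6.95, 6.8)
  x^k = (0.0, 0.0), subgradient = b - a^T x = 7.0
  y^{k+1} = 1.05 + 0.05*7.0 = 1.4
Dual objective at y_4 = 1.4: reduced costs (6.6, 5.4), box minimizer x = (0.0, 0.0)
g(y_4) = b*y + (c1 - a1*y)*x1 + (c2 - a2*y)*x2 = 7*1.4 + 6.6*0.0 + 5.4*0.0 = 9.8 + 0.0 + 0.0 = 9.8


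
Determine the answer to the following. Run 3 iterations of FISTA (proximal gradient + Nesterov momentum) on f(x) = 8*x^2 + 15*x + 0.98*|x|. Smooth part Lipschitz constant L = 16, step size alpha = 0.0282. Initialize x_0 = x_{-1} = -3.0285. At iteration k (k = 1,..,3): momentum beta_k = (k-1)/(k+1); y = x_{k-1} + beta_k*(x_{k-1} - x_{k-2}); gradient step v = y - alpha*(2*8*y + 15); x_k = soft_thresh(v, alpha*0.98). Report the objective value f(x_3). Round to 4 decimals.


FISTA on f(x) = 8*x^2 + 15*x + 0.98*|x|
L = 16, alpha = 0.0282
Iteration 1: beta = 0.0, y = -3.0285 + 0.0*(-3.0285 + 3.0285) = -3.0285
  grad(y) = -33.456, v = y - alpha*grad = -2.085
  prox(v) = soft_thresh(-2.085, 0.0276) = -2.0574
Iteration 2: beta = 0.3333, y = -2.0574 + 0.3333*(-2.0574 + 3.0285) = -1.7337
  grad(y) = -12.7393, v = y - alpha*grad = -1.3745
  prox(v) = soft_thresh(-1.3745, 0.0276) = -1.3468
Iteration 3: beta = 0.5, y = -1.3468 + 0.5*(-1.3468 + 2.0574) = -0.9915
  grad(y) = -0.8645, v = y - alpha*grad = -0.9672
  prox(v) = soft_thresh(-0.9672, 0.0276) = -0.9395
f(x_3) = 8*(-0.9395)^2 + 15*(-0.9395) + 0.98*|-0.9395| = -6.1105


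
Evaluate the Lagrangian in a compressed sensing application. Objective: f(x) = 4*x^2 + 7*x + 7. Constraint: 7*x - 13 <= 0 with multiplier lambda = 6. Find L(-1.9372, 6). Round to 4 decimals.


Step 1: Evaluate f(x).
f(-1.9372) = 4*(-1.9372)^2 + 7*(-1.9372) + 7 = 8.4506
Step 2: Evaluate g(x).
g(-1.9372) = 7*-1.9372 - 13 = -26.5604
Step 3: Compute Lagrangian.
L = 8.4506 + 6*-26.5604 = -150.9118


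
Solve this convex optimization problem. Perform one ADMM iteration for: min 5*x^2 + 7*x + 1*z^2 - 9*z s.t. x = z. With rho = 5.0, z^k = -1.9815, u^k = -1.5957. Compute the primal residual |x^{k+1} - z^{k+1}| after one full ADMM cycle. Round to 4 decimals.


ADMM iteration with rho = 5.0, z^k = -1.9815, u^k = -1.5957
Step 1: x-update.
Minimize 5*x^2 + 7*x + (5.0/2)*(x + 1.9815 - 1.5957)^2
FOC: (2*5 + 5.0)*x = -7 + 5.0*(-1.9815 + 1.5957)
x^{k+1} = -0.5953
Step 2: z-update.
Minimize 1*z^2 - 9*z + (5.0/2)*(-0.5953 - z - 1.5957)^2
FOC: (2*1 + 5.0)*z = 9 + 5.0*(-0.5953 - 1.5957)
z^{k+1} = -0.2793
Step 3: u-update.
u^{k+1} = -1.5957 - 0.5953 + 0.2793 = -1.9117
Step 4: Primal residual = |-0.5953 + 0.2793| = 0.316


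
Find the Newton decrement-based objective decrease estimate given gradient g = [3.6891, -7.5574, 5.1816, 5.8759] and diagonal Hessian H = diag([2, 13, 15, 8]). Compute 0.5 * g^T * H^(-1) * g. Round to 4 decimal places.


Step 1: H is diagonal, so H^(-1) * g = [1.8446, -0.5813, 0.3454, 0.7345].
Step 2: g^T H^(-1) g = sum_i g_i^2 / H_ii
  = (3.6891)^2/2 + (-7.5574)^2/13 + (5.1816)^2/15 + (5.8759)^2/8
  = 6.8047 + 4.3934 + 1.7899 + 4.3158 = 17.3038
Step 3: Objective decrease = 0.5 * g^T H^(-1) g = 8.6519


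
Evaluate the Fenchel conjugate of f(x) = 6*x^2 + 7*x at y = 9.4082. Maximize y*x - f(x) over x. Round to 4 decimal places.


f*(y) = sup_x {y*x - a*x^2 - b*x} = sup_x {(y-b)*x - a*x^2}
FOC: (y - b) - 2a*x = 0 => x* = (y - b)/(2a)
x* = (9.4082 - 7)/(2*6) = 0.2007
f*(9.4082) = (y-b)^2/(4a) = (9.4082 - 7)^2/(4*6)
= 5.7994/24 = 0.2416


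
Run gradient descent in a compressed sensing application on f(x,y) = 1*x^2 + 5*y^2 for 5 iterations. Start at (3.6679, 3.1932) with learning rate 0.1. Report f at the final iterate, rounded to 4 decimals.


Gradient descent on f(x,y) = 1*x^2 + 5*y^2.
Starting point: (3.6679, 3.1932), alpha = 0.1
Step 1: grad_x = 2*1*3.6679 = 7.3358, grad_y = 2*5*3.1932 = 31.932
  x_1 = 3.6679 - 0.1*7.3358 = 2.9343
  y_1 = 3.1932 - 0.1*31.932 = -0.0
Step 2: grad_x = 2*1*2.9343 = 5.8686, grad_y = 2*5*-0.0 = -0.0
  x_2 = 2.9343 - 0.1*5.8686 = 2.3475
  y_2 = -0.0 - 0.1*-0.0 = 0.0
Step 3: grad_x = 2*1*2.3475 = 4.6949, grad_y = 2*5*0.0 = 0.0
  x_3 = 2.3475 - 0.1*4.6949 = 1.878
  y_3 = 0.0 - 0.1*0.0 = 0.0
Step 4: grad_x = 2*1*1.878 = 3.7559, grad_y = 2*5*0.0 = 0.0
  x_4 = 1.878 - 0.1*3.7559 = 1.5024
  y_4 = 0.0 - 0.1*0.0 = 0.0
Step 5: grad_x = 2*1*1.5024 = 3.0047, grad_y = 2*5*0.0 = 0.0
  x_5 = 1.5024 - 0.1*3.0047 = 1.2019
  y_5 = 0.0 - 0.1*0.0 = 0.0
f(1.2019, 0.0) = 1*1.2019^2 + 5*0.0^2 = 1.4446


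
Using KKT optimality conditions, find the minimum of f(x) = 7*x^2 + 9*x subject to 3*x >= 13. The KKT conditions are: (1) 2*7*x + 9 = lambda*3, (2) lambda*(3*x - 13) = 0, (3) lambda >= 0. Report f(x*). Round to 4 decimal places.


Step 1: Try lambda = 0 (constraint inactive).
x_unc = -9/(2*7) = -0.6429
Check: 3*-0.6429 = -1.9287 < 13 -- violated!
Step 2: Constraint must be active: 3*x = 13
x* = 13/3 = 4.3333 (rounded; the exact value 13/3 is used below)
lambda = (2*7*(13/3) + 9)/3 = 23.2222
Step 3: Compute optimal value.
f(x*) = 7*(13/3)^2 + 9*(13/3) = 170.4444


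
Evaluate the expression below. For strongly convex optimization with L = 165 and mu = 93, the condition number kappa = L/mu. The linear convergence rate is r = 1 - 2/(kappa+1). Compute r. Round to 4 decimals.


Step 1: Compute the condition number.
kappa = L/mu = 165/93 = 1.7742
Step 2: Compute the convergence rate.
r = 1 - 2/(kappa + 1) = 1 - 2*mu/(L + mu) = (L - mu)/(L + mu) = 72/258 = 0.2791


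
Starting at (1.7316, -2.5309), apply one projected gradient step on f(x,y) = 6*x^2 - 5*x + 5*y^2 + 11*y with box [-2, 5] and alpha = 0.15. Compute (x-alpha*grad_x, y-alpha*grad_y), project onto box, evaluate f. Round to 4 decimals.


Step 1: Compute gradient at (1.7316, -2.5309).
grad_x = 2*6*1.7316 - 5 = 15.7792
grad_y = 2*5*-2.5309 + 11 = -14.309
Step 2: Gradient step.
x_raw = 1.7316 - 0.15*15.7792 = -0.6353
y_raw = -2.5309 - 0.15*-14.309 = -0.3846
Step 3: Project onto [-2, 5].
x_proj = clip(-0.6353) = -0.6353
y_proj = clip(-0.3846) = -0.3846
Step 4: Evaluate f.
f(-0.6353, -0.3846) = 2.1072


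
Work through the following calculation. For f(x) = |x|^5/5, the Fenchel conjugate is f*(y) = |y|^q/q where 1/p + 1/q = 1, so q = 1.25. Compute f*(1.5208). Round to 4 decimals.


The conjugate exponent q satisfies 1/p + 1/q = 1.
p = 5, so q = 5/(5 - 1) = 1.25
|y|^q = 1.5208^1.25 = 1.6888
f*(1.5208) = 1.6888 / 1.25 = 1.3511


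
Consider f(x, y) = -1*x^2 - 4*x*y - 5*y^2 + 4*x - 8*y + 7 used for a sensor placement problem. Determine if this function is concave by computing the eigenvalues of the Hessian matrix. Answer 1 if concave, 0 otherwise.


The Hessian of f(x,y) = -1*x^2 - 4*x*y - 5*y^2 + 4*x - 8*y + 7 is:
H = [[-2, -4], [-4, -10]]
Trace = -2 - 10 = -12
Determinant = -2*-10 - (-4)^2 = 4
Discriminant = (-12)^2 - 4*4 = 128.0
Eigenvalues: lambda_1 = -11.6569, lambda_2 = -0.3431
The function is concave.

1


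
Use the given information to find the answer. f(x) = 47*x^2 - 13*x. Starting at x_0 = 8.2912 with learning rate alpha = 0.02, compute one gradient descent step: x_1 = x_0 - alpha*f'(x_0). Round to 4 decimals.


We compute the gradient at x_0 and apply the update.
f'(x) = 94*x - 13
f'(8.2912) = 94*8.2912 - 13 = 766.3728
x_1 = 8.2912 - 0.02*766.3728 = -7.0363


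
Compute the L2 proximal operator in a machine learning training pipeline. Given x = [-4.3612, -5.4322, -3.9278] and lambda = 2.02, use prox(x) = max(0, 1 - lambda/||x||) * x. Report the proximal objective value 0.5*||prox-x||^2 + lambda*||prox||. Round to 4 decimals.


Step 1: Compute ||x||.
||x|| = 7.9973
Step 2: Compute scaling factor.
scale = max(0, 1 - 2.02/7.9973) = 0.7474
Step 3: prox(x) = [-3.2596, -4.0601, -2.9357]
||prox(x)|| = 5.9773
Step 4: Proximal objective.
0.5*||prox-x||^2 = 2.0402
lambda*||prox|| = 12.0741
Total = 14.1143


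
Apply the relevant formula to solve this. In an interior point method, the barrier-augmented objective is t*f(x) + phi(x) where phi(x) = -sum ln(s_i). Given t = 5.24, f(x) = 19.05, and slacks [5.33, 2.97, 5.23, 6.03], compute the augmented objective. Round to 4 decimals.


Step 1: Compute log-barrier.
ln values: [1.6734, 1.0886, 1.6544, 1.7967]
phi = -(1.6734 + 1.0886 + 1.6544 + 1.7967) = -6.2131
Step 2: Compute augmented objective.
t*f(x) = 5.24*19.05 = 99.822
Total = 99.822 - 6.2131 = 93.6089


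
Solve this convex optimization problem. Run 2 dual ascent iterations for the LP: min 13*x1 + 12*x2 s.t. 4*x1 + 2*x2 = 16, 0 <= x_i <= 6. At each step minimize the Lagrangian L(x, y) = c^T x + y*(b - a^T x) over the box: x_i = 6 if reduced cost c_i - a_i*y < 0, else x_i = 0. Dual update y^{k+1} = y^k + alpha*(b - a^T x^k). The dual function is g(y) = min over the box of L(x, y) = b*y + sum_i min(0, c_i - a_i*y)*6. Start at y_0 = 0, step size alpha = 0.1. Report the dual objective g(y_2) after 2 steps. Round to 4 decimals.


Dual ascent for LP: min 13*x1 + 12*x2, 4*x1 + 2*x2 = 16, 0 <= x_i <= 6
Step 1: y^k = 0.0, reduced costs: (13.0, 12.0)
  x^k = (0.0, 0.0), subgradient = b - a^T x = 16.0
  y^{k+1} = 0.0 + 0.1*16.0 = 1.6
Step 2: y^k = 1.6, reduced costs: (6.6, 8.8)
  x^k = (0.0, 0.0), subgradient = b - a^T x = 16.0
  y^{k+1} = 1.6 + 0.1*16.0 = 3.2
Dual objective at y_2 = 3.2: reduced costs (0.2, 5.6), box minimizer x = (0.0, 0.0)
g(y_2) = b*y + (c1 - a1*y)*x1 + (c2 - a2*y)*x2 = 16*3.2 + 0.2*0.0 + 5.6*0.0 = 51.2 + 0.0 + 0.0 = 51.2


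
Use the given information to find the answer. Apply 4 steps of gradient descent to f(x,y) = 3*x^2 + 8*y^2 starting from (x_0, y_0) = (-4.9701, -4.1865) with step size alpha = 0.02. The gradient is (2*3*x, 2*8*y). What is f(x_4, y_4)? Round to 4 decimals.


Gradient descent on f(x,y) = 3*x^2 + 8*y^2.
Starting point: (-4.9701, -4.1865), alpha = 0.02
Step 1: grad_x = 2*3*-4.9701 = -29.8206, grad_y = 2*8*-4.1865 = -66.984
  x_1 = -4.9701 - 0.02*-29.8206 = -4.3737
  y_1 = -4.1865 - 0.02*-66.984 = -2.8468
Step 2: grad_x = 2*3*-4.3737 = -26.2421, grad_y = 2*8*-2.8468 = -45.5491
  x_2 = -4.3737 - 0.02*-26.2421 = -3.8488
  y_2 = -2.8468 - 0.02*-45.5491 = -1.9358
Step 3: grad_x = 2*3*-3.8488 = -23.0931, grad_y = 2*8*-1.9358 = -30.9734
  x_3 = -3.8488 - 0.02*-23.0931 = -3.387
  y_3 = -1.9358 - 0.02*-30.9734 = -1.3164
Step 4: grad_x = 2*3*-3.387 = -20.3219, grad_y = 2*8*-1.3164 = -21.0619
  x_4 = -3.387 - 0.02*-20.3219 = -2.9805
  y_4 = -1.3164 - 0.02*-21.0619 = -0.8951
f(-2.9805, -0.8951) = 3*(-2.9805)^2 + 8*(-0.8951)^2 = 33.061


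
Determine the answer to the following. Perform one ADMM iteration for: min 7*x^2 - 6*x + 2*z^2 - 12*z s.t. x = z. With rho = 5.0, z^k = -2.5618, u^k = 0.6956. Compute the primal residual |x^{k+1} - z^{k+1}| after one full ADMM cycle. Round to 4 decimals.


ADMM iteration with rho = 5.0, z^k = -2.5618, u^k = 0.6956
Step 1: x-update.
Minimize 7*x^2 - 6*x + (5.0/2)*(x + 2.5618 + 0.6956)^2
FOC: (2*7 + 5.0)*x = 6 + 5.0*(-2.5618 - 0.6956)
x^{k+1} = -0.5414
Step 2: z-update.
Minimize 2*z^2 - 12*z + (5.0/2)*(-0.5414 - z + 0.6956)^2
FOC: (2*2 + 5.0)*z = 12 + 5.0*(-0.5414 + 0.6956)
z^{k+1} = 1.419
Step 3: u-update.
u^{k+1} = 0.6956 - 0.5414 - 1.419 = -1.2648
Step 4: Primal residual = |-0.5414 - 1.419| = 1.9604


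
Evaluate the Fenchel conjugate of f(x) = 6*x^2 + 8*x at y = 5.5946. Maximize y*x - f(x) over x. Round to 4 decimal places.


f*(y) = sup_x {y*x - a*x^2 - b*x} = sup_x {(y-b)*x - a*x^2}
FOC: (y - b) - 2a*x = 0 => x* = (y - b)/(2a)
x* = (5.5946 - 8)/(2*6) = -0.2005
f*(5.5946) = (y-b)^2/(4a) = (5.5946 - 8)^2/(4*6)
= 5.7859/24 = 0.2411


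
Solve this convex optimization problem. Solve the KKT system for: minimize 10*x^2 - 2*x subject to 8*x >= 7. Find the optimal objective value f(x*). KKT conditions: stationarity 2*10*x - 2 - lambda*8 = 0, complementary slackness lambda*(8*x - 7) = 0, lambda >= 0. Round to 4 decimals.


Step 1: Try lambda = 0 (constraint inactive).
x_unc = 2/(2*10) = 0.1
Check: 8*0.1 = 0.8 < 7 -- violated!
Step 2: Constraint must be active: 8*x = 7
x* = 7/8 = 0.875
lambda = (2*10*0.875 - 2)/8 = 1.9375
Step 3: Compute optimal value.
f(x*) = 10*0.875^2 - 2*0.875 = 5.9063
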